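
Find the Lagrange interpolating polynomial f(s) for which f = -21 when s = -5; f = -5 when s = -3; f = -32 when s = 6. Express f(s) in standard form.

f(s) = -s^2 + 4

L_0(s) = (s + 3)(s - 6) / [22] = (1/22)s^2 - (3/22)s - 9/11
L_1(s) = (s + 5)(s - 6) / [-18] = -(1/18)s^2 + (1/18)s + 5/3
L_2(s) = (s + 5)(s + 3) / [99] = (1/99)s^2 + (8/99)s + 5/33
f(s) = (-21)·L_0 + (-5)·L_1 + (-32)·L_2
  (-21)·L_0(s) = -(21/22)s^2 + (63/22)s + 189/11
  (-5)·L_1(s) = (5/18)s^2 - (5/18)s - 25/3
  (-32)·L_2(s) = -(32/99)s^2 - (256/99)s - 160/33
Adding term by term: -s^2 + 4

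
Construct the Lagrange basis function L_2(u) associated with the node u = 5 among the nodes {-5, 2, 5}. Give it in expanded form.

L_2(u) = (1/30)u^2 + (1/10)u - 1/3

L_2(u) = (u + 5)(u - 2) / [(10)·(3)]
       = (u^2 + 3u - 10) / (30)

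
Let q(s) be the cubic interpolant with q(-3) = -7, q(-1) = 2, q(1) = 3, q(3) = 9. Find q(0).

Using Newton's divided-difference form:
q[-3,-1] = (2 - (-7)) / (-1 - (-3)) = 9/2
q[-1,1] = (3 - 2) / (1 - (-1)) = 1/2
q[1,3] = (9 - 3) / (3 - 1) = 3
q[-3,-1,1] = (1/2 - 9/2) / (1 - (-3)) = -1
q[-1,1,3] = (3 - 1/2) / (3 - (-1)) = 5/8
q[-3,-1,1,3] = (5/8 - (-1)) / (3 - (-3)) = 13/48
q(0) = -7 + (9/2)·(3) + (-1)·(3)·(1) + (13/48)·(3)·(1)·(-1) = 43/16

43/16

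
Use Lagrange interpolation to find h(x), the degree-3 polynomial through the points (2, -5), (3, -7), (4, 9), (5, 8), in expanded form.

h(x) = -(35/6)x^3 + (123/2)x^2 - (596/3)x + 193

Build the Lagrange basis polynomials:
L_0(x) = (x - 3)(x - 4)(x - 5) / [-6] = -(1/6)x^3 + 2x^2 - (47/6)x + 10
L_1(x) = (x - 2)(x - 4)(x - 5) / [2] = (1/2)x^3 - (11/2)x^2 + 19x - 20
L_2(x) = (x - 2)(x - 3)(x - 5) / [-2] = -(1/2)x^3 + 5x^2 - (31/2)x + 15
L_3(x) = (x - 2)(x - 3)(x - 4) / [6] = (1/6)x^3 - (3/2)x^2 + (13/3)x - 4
h(x) = (-5)·L_0 + (-7)·L_1 + 9·L_2 + 8·L_3
  (-5)·L_0(x) = (5/6)x^3 - 10x^2 + (235/6)x - 50
  (-7)·L_1(x) = -(7/2)x^3 + (77/2)x^2 - 133x + 140
  9·L_2(x) = -(9/2)x^3 + 45x^2 - (279/2)x + 135
  8·L_3(x) = (4/3)x^3 - 12x^2 + (104/3)x - 32
Adding term by term: -(35/6)x^3 + (123/2)x^2 - (596/3)x + 193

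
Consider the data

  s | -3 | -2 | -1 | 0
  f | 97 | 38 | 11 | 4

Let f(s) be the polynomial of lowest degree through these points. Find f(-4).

200

L_0(-4) = (-2)·(-3)·(-4)/[(-1)·(-2)·(-3)] = 4
L_1(-4) = (-1)·(-3)·(-4)/[(1)·(-1)·(-2)] = -6
L_2(-4) = (-1)·(-2)·(-4)/[(2)·(1)·(-1)] = 4
L_3(-4) = (-1)·(-2)·(-3)/[(3)·(2)·(1)] = -1
Sum: 97·(4) + 38·(-6) + 11·(4) + 4·(-1) = 200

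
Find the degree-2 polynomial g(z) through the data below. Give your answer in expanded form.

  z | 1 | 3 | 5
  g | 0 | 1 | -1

g(z) = -(3/8)z^2 + 2z - 13/8

Newton's divided differences:
g[1,3] = (1 - 0) / (3 - 1) = 1/2
g[3,5] = (-1 - 1) / (5 - 3) = -1
g[1,3,5] = (-1 - 1/2) / (5 - 1) = -3/8
g(z) = (1/2)·(z - 1) + (-3/8)·(z - 1)(z - 3)
Expanding: g(z) = -(3/8)z^2 + 2z - 13/8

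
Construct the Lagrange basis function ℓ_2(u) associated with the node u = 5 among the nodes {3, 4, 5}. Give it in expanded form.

ℓ_2(u) = (1/2)u^2 - (7/2)u + 6

ℓ_2(u) = (u - 3)(u - 4) / [(2)·(1)]
       = (u^2 - 7u + 12) / (2)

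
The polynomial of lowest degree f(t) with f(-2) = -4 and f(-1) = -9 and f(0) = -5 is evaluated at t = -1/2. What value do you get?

Evaluate each Lagrange basis at t = -1/2:
L_0(-1/2) = (1/2)·(-1/2)/[(-1)·(-2)] = -1/8
L_1(-1/2) = (3/2)·(-1/2)/[(1)·(-1)] = 3/4
L_2(-1/2) = (3/2)·(1/2)/[(2)·(1)] = 3/8
Sum: (-4)·(-1/8) + (-9)·(3/4) + (-5)·(3/8) = -65/8

-65/8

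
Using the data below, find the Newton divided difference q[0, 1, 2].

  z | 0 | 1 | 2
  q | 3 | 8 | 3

q[0,1] = (8 - 3) / (1 - 0) = 5
q[1,2] = (3 - 8) / (2 - 1) = -5
q[0,1,2] = (-5 - 5) / (2 - 0) = -5

-5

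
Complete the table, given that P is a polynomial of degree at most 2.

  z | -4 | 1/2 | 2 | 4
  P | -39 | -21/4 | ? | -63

-21

The 3 known values determine P uniquely (degree ≤ 2).
Evaluate each Lagrange basis at z = 2:
L_0(2) = (3/2)·(-2)/[(-9/2)·(-8)] = -1/12
L_1(2) = (6)·(-2)/[(9/2)·(-7/2)] = 16/21
L_2(2) = (6)·(3/2)/[(8)·(7/2)] = 9/28
Sum: (-39)·(-1/12) + (-21/4)·(16/21) + (-63)·(9/28) = -21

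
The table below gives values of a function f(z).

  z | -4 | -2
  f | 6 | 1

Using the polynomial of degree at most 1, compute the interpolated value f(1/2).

Evaluate each Lagrange basis at z = 1/2:
L_0(1/2) = (5/2)/[(-2)] = -5/4
L_1(1/2) = (9/2)/[(2)] = 9/4
Sum: 6·(-5/4) + 1·(9/4) = -21/4

-21/4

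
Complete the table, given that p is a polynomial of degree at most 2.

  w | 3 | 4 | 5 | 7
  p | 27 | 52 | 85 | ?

175

The 3 known values determine p uniquely (degree ≤ 2).
Evaluate each Lagrange basis at w = 7:
L_0(7) = (3)·(2)/[(-1)·(-2)] = 3
L_1(7) = (4)·(2)/[(1)·(-1)] = -8
L_2(7) = (4)·(3)/[(2)·(1)] = 6
Sum: 27·(3) + 52·(-8) + 85·(6) = 175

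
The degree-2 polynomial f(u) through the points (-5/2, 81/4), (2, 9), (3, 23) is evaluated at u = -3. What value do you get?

29

L_0(-3) = (-5)·(-6)/[(-9/2)·(-11/2)] = 40/33
L_1(-3) = (-1/2)·(-6)/[(9/2)·(-1)] = -2/3
L_2(-3) = (-1/2)·(-5)/[(11/2)·(1)] = 5/11
Sum: 81/4·(40/33) + 9·(-2/3) + 23·(5/11) = 29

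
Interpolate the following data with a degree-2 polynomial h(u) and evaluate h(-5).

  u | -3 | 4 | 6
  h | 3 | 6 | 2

Using Newton's divided-difference form:
h[-3,4] = (6 - 3) / (4 - (-3)) = 3/7
h[4,6] = (2 - 6) / (6 - 4) = -2
h[-3,4,6] = (-2 - 3/7) / (6 - (-3)) = -17/63
h(-5) = 3 + (3/7)·(-2) + (-17/63)·(-2)·(-9) = -19/7

-19/7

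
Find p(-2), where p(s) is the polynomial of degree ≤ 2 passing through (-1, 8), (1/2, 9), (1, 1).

L_0(-2) = (-5/2)·(-3)/[(-3/2)·(-2)] = 5/2
L_1(-2) = (-1)·(-3)/[(3/2)·(-1/2)] = -4
L_2(-2) = (-1)·(-5/2)/[(2)·(1/2)] = 5/2
Sum: 8·(5/2) + 9·(-4) + 1·(5/2) = -27/2

-27/2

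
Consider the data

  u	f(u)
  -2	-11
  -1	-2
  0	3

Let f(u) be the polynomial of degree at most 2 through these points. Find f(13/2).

Evaluate each Lagrange basis at u = 13/2:
L_0(13/2) = (15/2)·(13/2)/[(-1)·(-2)] = 195/8
L_1(13/2) = (17/2)·(13/2)/[(1)·(-1)] = -221/4
L_2(13/2) = (17/2)·(15/2)/[(2)·(1)] = 255/8
Sum: (-11)·(195/8) + (-2)·(-221/4) + 3·(255/8) = -62

-62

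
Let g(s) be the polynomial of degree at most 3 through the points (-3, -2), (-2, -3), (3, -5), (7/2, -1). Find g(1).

-1440/143

L_0(1) = (3)·(-2)·(-5/2)/[(-1)·(-6)·(-13/2)] = -5/13
L_1(1) = (4)·(-2)·(-5/2)/[(1)·(-5)·(-11/2)] = 8/11
L_2(1) = (4)·(3)·(-5/2)/[(6)·(5)·(-1/2)] = 2
L_3(1) = (4)·(3)·(-2)/[(13/2)·(11/2)·(1/2)] = -192/143
Sum: (-2)·(-5/13) + (-3)·(8/11) + (-5)·(2) + (-1)·(-192/143) = -1440/143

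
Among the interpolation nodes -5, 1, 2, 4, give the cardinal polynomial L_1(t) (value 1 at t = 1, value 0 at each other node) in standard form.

L_1(t) = (t + 5)(t - 2)(t - 4) / [(6)·(-1)·(-3)]
       = (t^3 - t^2 - 22t + 40) / (18)

L_1(t) = (1/18)t^3 - (1/18)t^2 - (11/9)t + 20/9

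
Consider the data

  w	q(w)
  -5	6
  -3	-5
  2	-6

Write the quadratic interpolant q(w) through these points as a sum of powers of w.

Build the Lagrange basis polynomials:
L_0(w) = (w + 3)(w - 2) / [14] = (1/14)w^2 + (1/14)w - 3/7
L_1(w) = (w + 5)(w - 2) / [-10] = -(1/10)w^2 - (3/10)w + 1
L_2(w) = (w + 5)(w + 3) / [35] = (1/35)w^2 + (8/35)w + 3/7
q(w) = 6·L_0 + (-5)·L_1 + (-6)·L_2
  6·L_0(w) = (3/7)w^2 + (3/7)w - 18/7
  (-5)·L_1(w) = (1/2)w^2 + (3/2)w - 5
  (-6)·L_2(w) = -(6/35)w^2 - (48/35)w - 18/7
Adding term by term: (53/70)w^2 + (39/70)w - 71/7

q(w) = (53/70)w^2 + (39/70)w - 71/7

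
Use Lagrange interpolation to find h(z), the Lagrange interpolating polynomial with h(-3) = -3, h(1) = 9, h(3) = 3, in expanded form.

Build the Lagrange basis polynomials:
L_0(z) = (z - 1)(z - 3) / [24] = (1/24)z^2 - (1/6)z + 1/8
L_1(z) = (z + 3)(z - 3) / [-8] = -(1/8)z^2 + 9/8
L_2(z) = (z + 3)(z - 1) / [12] = (1/12)z^2 + (1/6)z - 1/4
h(z) = (-3)·L_0 + 9·L_1 + 3·L_2
  (-3)·L_0(z) = -(1/8)z^2 + (1/2)z - 3/8
  9·L_1(z) = -(9/8)z^2 + 81/8
  3·L_2(z) = (1/4)z^2 + (1/2)z - 3/4
Adding term by term: -z^2 + z + 9

h(z) = -z^2 + z + 9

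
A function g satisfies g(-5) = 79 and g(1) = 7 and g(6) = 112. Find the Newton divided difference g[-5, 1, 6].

g[-5,1] = (7 - 79) / (1 - (-5)) = -12
g[1,6] = (112 - 7) / (6 - 1) = 21
g[-5,1,6] = (21 - (-12)) / (6 - (-5)) = 3

3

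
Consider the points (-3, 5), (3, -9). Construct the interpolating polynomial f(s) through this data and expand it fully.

L_0(s) = (s - 3) / [-6] = -(1/6)s + 1/2
L_1(s) = (s + 3) / [6] = (1/6)s + 1/2
f(s) = 5·L_0 + (-9)·L_1
  5·L_0(s) = -(5/6)s + 5/2
  (-9)·L_1(s) = -(3/2)s - 9/2
Adding term by term: -(7/3)s - 2

f(s) = -(7/3)s - 2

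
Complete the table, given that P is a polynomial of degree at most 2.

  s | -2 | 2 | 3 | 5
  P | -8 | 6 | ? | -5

The 3 known values determine P uniquely (degree ≤ 2).
Evaluate each Lagrange basis at s = 3:
L_0(3) = (1)·(-2)/[(-4)·(-7)] = -1/14
L_1(3) = (5)·(-2)/[(4)·(-3)] = 5/6
L_2(3) = (5)·(1)/[(7)·(3)] = 5/21
Sum: (-8)·(-1/14) + 6·(5/6) + (-5)·(5/21) = 92/21

92/21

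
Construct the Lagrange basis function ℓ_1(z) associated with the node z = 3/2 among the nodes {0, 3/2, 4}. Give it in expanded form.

ℓ_1(z) = z(z - 4) / [(3/2)·(-5/2)]
       = (z^2 - 4z) / (-15/4)

ℓ_1(z) = -(4/15)z^2 + (16/15)z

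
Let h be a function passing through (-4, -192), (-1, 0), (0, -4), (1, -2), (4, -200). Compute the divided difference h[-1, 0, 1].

3

h[-1,0] = (-4 - 0) / (0 - (-1)) = -4
h[0,1] = (-2 - (-4)) / (1 - 0) = 2
h[-1,0,1] = (2 - (-4)) / (1 - (-1)) = 3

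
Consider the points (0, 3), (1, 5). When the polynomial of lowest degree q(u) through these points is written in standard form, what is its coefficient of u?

The leading coefficient equals the top divided difference q[0,1].
q[0,1] = (5 - 3) / (1 - 0) = 2

2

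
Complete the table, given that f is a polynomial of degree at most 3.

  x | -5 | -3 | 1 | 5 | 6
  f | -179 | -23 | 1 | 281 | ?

481

The 4 known values determine f uniquely (degree ≤ 3).
Evaluate each Lagrange basis at x = 6:
L_0(6) = (9)·(5)·(1)/[(-2)·(-6)·(-10)] = -3/8
L_1(6) = (11)·(5)·(1)/[(2)·(-4)·(-8)] = 55/64
L_2(6) = (11)·(9)·(1)/[(6)·(4)·(-4)] = -33/32
L_3(6) = (11)·(9)·(5)/[(10)·(8)·(4)] = 99/64
Sum: (-179)·(-3/8) + (-23)·(55/64) + 1·(-33/32) + 281·(99/64) = 481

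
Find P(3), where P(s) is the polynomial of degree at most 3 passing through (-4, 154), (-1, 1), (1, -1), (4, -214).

-91

Evaluate each Lagrange basis at s = 3:
L_0(3) = (4)·(2)·(-1)/[(-3)·(-5)·(-8)] = 1/15
L_1(3) = (7)·(2)·(-1)/[(3)·(-2)·(-5)] = -7/15
L_2(3) = (7)·(4)·(-1)/[(5)·(2)·(-3)] = 14/15
L_3(3) = (7)·(4)·(2)/[(8)·(5)·(3)] = 7/15
Sum: 154·(1/15) + 1·(-7/15) + (-1)·(14/15) + (-214)·(7/15) = -91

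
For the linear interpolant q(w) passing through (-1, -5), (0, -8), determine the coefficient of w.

Build the Lagrange basis polynomials:
L_0(w) = w / [-1] = -w
L_1(w) = (w + 1) / [1] = w + 1
q(w) = (-5)·L_0 + (-8)·L_1
Only the coefficient of w is needed; take it from each L_i and combine:
(-5)·(-1) + (-8)·(1) = -3

-3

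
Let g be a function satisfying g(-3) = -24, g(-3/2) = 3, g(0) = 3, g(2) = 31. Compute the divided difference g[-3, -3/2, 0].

g[-3,-3/2] = (3 - (-24)) / (-3/2 - (-3)) = 18
g[-3/2,0] = (3 - 3) / (0 - (-3/2)) = 0
g[-3,-3/2,0] = (0 - 18) / (0 - (-3)) = -6

-6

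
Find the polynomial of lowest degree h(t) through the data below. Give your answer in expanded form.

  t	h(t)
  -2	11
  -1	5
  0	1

L_0(t) = (t + 1)t / [2] = (1/2)t^2 + (1/2)t
L_1(t) = (t + 2)t / [-1] = -t^2 - 2t
L_2(t) = (t + 2)(t + 1) / [2] = (1/2)t^2 + (3/2)t + 1
h(t) = 11·L_0 + 5·L_1 + 1·L_2
  11·L_0(t) = (11/2)t^2 + (11/2)t
  5·L_1(t) = -5t^2 - 10t
  1·L_2(t) = (1/2)t^2 + (3/2)t + 1
Adding term by term: t^2 - 3t + 1

h(t) = t^2 - 3t + 1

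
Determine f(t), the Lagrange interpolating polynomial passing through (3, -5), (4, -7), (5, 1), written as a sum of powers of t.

f(t) = 5t^2 - 37t + 61

Build the Lagrange basis polynomials:
L_0(t) = (t - 4)(t - 5) / [2] = (1/2)t^2 - (9/2)t + 10
L_1(t) = (t - 3)(t - 5) / [-1] = -t^2 + 8t - 15
L_2(t) = (t - 3)(t - 4) / [2] = (1/2)t^2 - (7/2)t + 6
f(t) = (-5)·L_0 + (-7)·L_1 + 1·L_2
  (-5)·L_0(t) = -(5/2)t^2 + (45/2)t - 50
  (-7)·L_1(t) = 7t^2 - 56t + 105
  1·L_2(t) = (1/2)t^2 - (7/2)t + 6
Adding term by term: 5t^2 - 37t + 61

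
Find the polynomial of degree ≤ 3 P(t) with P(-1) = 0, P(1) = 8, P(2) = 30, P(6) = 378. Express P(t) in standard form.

P(t) = t^3 + 4t^2 + 3t

Build the Lagrange basis polynomials:
L_0(t) = (t - 1)(t - 2)(t - 6) / [-42] = -(1/42)t^3 + (3/14)t^2 - (10/21)t + 2/7
L_1(t) = (t + 1)(t - 2)(t - 6) / [10] = (1/10)t^3 - (7/10)t^2 + (2/5)t + 6/5
L_2(t) = (t + 1)(t - 1)(t - 6) / [-12] = -(1/12)t^3 + (1/2)t^2 + (1/12)t - 1/2
L_3(t) = (t + 1)(t - 1)(t - 2) / [140] = (1/140)t^3 - (1/70)t^2 - (1/140)t + 1/70
P(t) = 0·L_0 + 8·L_1 + 30·L_2 + 378·L_3
  0·L_0(t) = 0
  8·L_1(t) = (4/5)t^3 - (28/5)t^2 + (16/5)t + 48/5
  30·L_2(t) = -(5/2)t^3 + 15t^2 + (5/2)t - 15
  378·L_3(t) = (27/10)t^3 - (27/5)t^2 - (27/10)t + 27/5
Adding term by term: t^3 + 4t^2 + 3t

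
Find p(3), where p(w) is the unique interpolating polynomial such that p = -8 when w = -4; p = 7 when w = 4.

41/8

Evaluate each Lagrange basis at w = 3:
L_0(3) = (-1)/[(-8)] = 1/8
L_1(3) = (7)/[(8)] = 7/8
Sum: (-8)·(1/8) + 7·(7/8) = 41/8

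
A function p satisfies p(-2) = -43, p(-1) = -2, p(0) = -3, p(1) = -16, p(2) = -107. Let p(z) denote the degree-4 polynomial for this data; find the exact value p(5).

L_0(5) = (6)·(5)·(4)·(3)/[(-1)·(-2)·(-3)·(-4)] = 15
L_1(5) = (7)·(5)·(4)·(3)/[(1)·(-1)·(-2)·(-3)] = -70
L_2(5) = (7)·(6)·(4)·(3)/[(2)·(1)·(-1)·(-2)] = 126
L_3(5) = (7)·(6)·(5)·(3)/[(3)·(2)·(1)·(-1)] = -105
L_4(5) = (7)·(6)·(5)·(4)/[(4)·(3)·(2)·(1)] = 35
Sum: (-43)·(15) + (-2)·(-70) + (-3)·(126) + (-16)·(-105) + (-107)·(35) = -2948

-2948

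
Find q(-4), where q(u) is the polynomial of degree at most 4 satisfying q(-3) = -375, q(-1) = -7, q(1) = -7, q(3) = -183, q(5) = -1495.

-1072

Evaluate each Lagrange basis at u = -4:
L_0(-4) = (-3)·(-5)·(-7)·(-9)/[(-2)·(-4)·(-6)·(-8)] = 315/128
L_1(-4) = (-1)·(-5)·(-7)·(-9)/[(2)·(-2)·(-4)·(-6)] = -105/32
L_2(-4) = (-1)·(-3)·(-7)·(-9)/[(4)·(2)·(-2)·(-4)] = 189/64
L_3(-4) = (-1)·(-3)·(-5)·(-9)/[(6)·(4)·(2)·(-2)] = -45/32
L_4(-4) = (-1)·(-3)·(-5)·(-7)/[(8)·(6)·(4)·(2)] = 35/128
Sum: (-375)·(315/128) + (-7)·(-105/32) + (-7)·(189/64) + (-183)·(-45/32) + (-1495)·(35/128) = -1072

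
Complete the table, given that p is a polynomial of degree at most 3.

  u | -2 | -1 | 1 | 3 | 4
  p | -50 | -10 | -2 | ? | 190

70

The 4 known values determine p uniquely (degree ≤ 3).
Evaluate each Lagrange basis at u = 3:
L_0(3) = (4)·(2)·(-1)/[(-1)·(-3)·(-6)] = 4/9
L_1(3) = (5)·(2)·(-1)/[(1)·(-2)·(-5)] = -1
L_2(3) = (5)·(4)·(-1)/[(3)·(2)·(-3)] = 10/9
L_3(3) = (5)·(4)·(2)/[(6)·(5)·(3)] = 4/9
Sum: (-50)·(4/9) + (-10)·(-1) + (-2)·(10/9) + 190·(4/9) = 70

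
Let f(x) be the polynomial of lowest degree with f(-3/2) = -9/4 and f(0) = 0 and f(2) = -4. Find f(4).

Evaluate each Lagrange basis at x = 4:
L_0(4) = (4)·(2)/[(-3/2)·(-7/2)] = 32/21
L_1(4) = (11/2)·(2)/[(3/2)·(-2)] = -11/3
L_2(4) = (11/2)·(4)/[(7/2)·(2)] = 22/7
Sum: (-9/4)·(32/21) + 0 + (-4)·(22/7) = -16

-16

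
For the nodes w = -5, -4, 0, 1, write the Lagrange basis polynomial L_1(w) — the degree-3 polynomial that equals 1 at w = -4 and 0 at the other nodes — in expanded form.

L_1(w) = (1/20)w^3 + (1/5)w^2 - (1/4)w

L_1(w) = (w + 5)w(w - 1) / [(1)·(-4)·(-5)]
       = (w^3 + 4w^2 - 5w) / (20)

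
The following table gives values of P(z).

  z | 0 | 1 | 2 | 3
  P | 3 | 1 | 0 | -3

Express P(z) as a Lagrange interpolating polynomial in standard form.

Build the Lagrange basis polynomials:
L_0(z) = (z - 1)(z - 2)(z - 3) / [-6] = -(1/6)z^3 + z^2 - (11/6)z + 1
L_1(z) = z(z - 2)(z - 3) / [2] = (1/2)z^3 - (5/2)z^2 + 3z
L_2(z) = z(z - 1)(z - 3) / [-2] = -(1/2)z^3 + 2z^2 - (3/2)z
L_3(z) = z(z - 1)(z - 2) / [6] = (1/6)z^3 - (1/2)z^2 + (1/3)z
P(z) = 3·L_0 + 1·L_1 + 0·L_2 + (-3)·L_3
  3·L_0(z) = -(1/2)z^3 + 3z^2 - (11/2)z + 3
  1·L_1(z) = (1/2)z^3 - (5/2)z^2 + 3z
  0·L_2(z) = 0
  (-3)·L_3(z) = -(1/2)z^3 + (3/2)z^2 - z
Adding term by term: -(1/2)z^3 + 2z^2 - (7/2)z + 3

P(z) = -(1/2)z^3 + 2z^2 - (7/2)z + 3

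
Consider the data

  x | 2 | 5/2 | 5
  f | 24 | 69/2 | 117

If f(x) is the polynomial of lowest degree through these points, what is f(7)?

L_0(7) = (9/2)·(2)/[(-1/2)·(-3)] = 6
L_1(7) = (5)·(2)/[(1/2)·(-5/2)] = -8
L_2(7) = (5)·(9/2)/[(3)·(5/2)] = 3
Sum: 24·(6) + 69/2·(-8) + 117·(3) = 219

219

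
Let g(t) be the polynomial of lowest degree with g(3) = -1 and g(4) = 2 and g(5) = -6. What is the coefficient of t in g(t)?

83/2

Build the Lagrange basis polynomials:
L_0(t) = (t - 4)(t - 5) / [2] = (1/2)t^2 - (9/2)t + 10
L_1(t) = (t - 3)(t - 5) / [-1] = -t^2 + 8t - 15
L_2(t) = (t - 3)(t - 4) / [2] = (1/2)t^2 - (7/2)t + 6
g(t) = (-1)·L_0 + 2·L_1 + (-6)·L_2
Only the coefficient of t is needed; take it from each L_i and combine:
(-1)·(-9/2) + 2·(8) + (-6)·(-7/2) = 83/2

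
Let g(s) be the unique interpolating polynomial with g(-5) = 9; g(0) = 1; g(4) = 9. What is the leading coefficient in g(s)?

Build the Lagrange basis polynomials:
L_0(s) = s(s - 4) / [45] = (1/45)s^2 - (4/45)s
L_1(s) = (s + 5)(s - 4) / [-20] = -(1/20)s^2 - (1/20)s + 1
L_2(s) = (s + 5)s / [36] = (1/36)s^2 + (5/36)s
g(s) = 9·L_0 + 1·L_1 + 9·L_2
Only the coefficient of s^2 is needed; take it from each L_i and combine:
9·(1/45) + 1·(-1/20) + 9·(1/36) = 2/5

2/5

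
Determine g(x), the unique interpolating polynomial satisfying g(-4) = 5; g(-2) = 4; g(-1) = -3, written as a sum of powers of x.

g(x) = -(13/6)x^2 - (27/2)x - 43/3

Build the Lagrange basis polynomials:
L_0(x) = (x + 2)(x + 1) / [6] = (1/6)x^2 + (1/2)x + 1/3
L_1(x) = (x + 4)(x + 1) / [-2] = -(1/2)x^2 - (5/2)x - 2
L_2(x) = (x + 4)(x + 2) / [3] = (1/3)x^2 + 2x + 8/3
g(x) = 5·L_0 + 4·L_1 + (-3)·L_2
  5·L_0(x) = (5/6)x^2 + (5/2)x + 5/3
  4·L_1(x) = -2x^2 - 10x - 8
  (-3)·L_2(x) = -x^2 - 6x - 8
Adding term by term: -(13/6)x^2 - (27/2)x - 43/3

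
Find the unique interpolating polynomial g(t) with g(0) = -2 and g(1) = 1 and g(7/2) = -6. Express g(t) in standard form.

g(t) = -(58/35)t^2 + (163/35)t - 2

Build the Lagrange basis polynomials:
L_0(t) = (t - 1)(t - 7/2) / [7/2] = (2/7)t^2 - (9/7)t + 1
L_1(t) = t(t - 7/2) / [-5/2] = -(2/5)t^2 + (7/5)t
L_2(t) = t(t - 1) / [35/4] = (4/35)t^2 - (4/35)t
g(t) = (-2)·L_0 + 1·L_1 + (-6)·L_2
  (-2)·L_0(t) = -(4/7)t^2 + (18/7)t - 2
  1·L_1(t) = -(2/5)t^2 + (7/5)t
  (-6)·L_2(t) = -(24/35)t^2 + (24/35)t
Adding term by term: -(58/35)t^2 + (163/35)t - 2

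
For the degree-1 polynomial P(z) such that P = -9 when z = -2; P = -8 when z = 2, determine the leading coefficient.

L_0(z) = (z - 2) / [-4] = -(1/4)z + 1/2
L_1(z) = (z + 2) / [4] = (1/4)z + 1/2
P(z) = (-9)·L_0 + (-8)·L_1
Only the coefficient of z is needed; take it from each L_i and combine:
(-9)·(-1/4) + (-8)·(1/4) = 1/4

1/4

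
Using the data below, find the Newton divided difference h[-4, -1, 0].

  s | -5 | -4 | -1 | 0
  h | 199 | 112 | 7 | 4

h[-4,-1] = (7 - 112) / (-1 - (-4)) = -35
h[-1,0] = (4 - 7) / (0 - (-1)) = -3
h[-4,-1,0] = (-3 - (-35)) / (0 - (-4)) = 8

8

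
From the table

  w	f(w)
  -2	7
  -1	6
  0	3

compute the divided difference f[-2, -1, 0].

f[-2,-1] = (6 - 7) / (-1 - (-2)) = -1
f[-1,0] = (3 - 6) / (0 - (-1)) = -3
f[-2,-1,0] = (-3 - (-1)) / (0 - (-2)) = -1

-1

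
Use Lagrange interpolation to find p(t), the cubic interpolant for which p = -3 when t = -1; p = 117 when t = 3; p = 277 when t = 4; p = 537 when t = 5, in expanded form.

L_0(t) = (t - 3)(t - 4)(t - 5) / [-120] = -(1/120)t^3 + (1/10)t^2 - (47/120)t + 1/2
L_1(t) = (t + 1)(t - 4)(t - 5) / [8] = (1/8)t^3 - t^2 + (11/8)t + 5/2
L_2(t) = (t + 1)(t - 3)(t - 5) / [-5] = -(1/5)t^3 + (7/5)t^2 - (7/5)t - 3
L_3(t) = (t + 1)(t - 3)(t - 4) / [12] = (1/12)t^3 - (1/2)t^2 + (5/12)t + 1
p(t) = (-3)·L_0 + 117·L_1 + 277·L_2 + 537·L_3
  (-3)·L_0(t) = (1/40)t^3 - (3/10)t^2 + (47/40)t - 3/2
  117·L_1(t) = (117/8)t^3 - 117t^2 + (1287/8)t + 585/2
  277·L_2(t) = -(277/5)t^3 + (1939/5)t^2 - (1939/5)t - 831
  537·L_3(t) = (179/4)t^3 - (537/2)t^2 + (895/4)t + 537
Adding term by term: 4t^3 + 2t^2 - 2t - 3

p(t) = 4t^3 + 2t^2 - 2t - 3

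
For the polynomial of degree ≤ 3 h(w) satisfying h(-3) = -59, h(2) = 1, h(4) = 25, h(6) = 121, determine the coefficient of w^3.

1

L_0(w) = (w - 2)(w - 4)(w - 6) / [-315] = -(1/315)w^3 + (4/105)w^2 - (44/315)w + 16/105
L_1(w) = (w + 3)(w - 4)(w - 6) / [40] = (1/40)w^3 - (7/40)w^2 - (3/20)w + 9/5
L_2(w) = (w + 3)(w - 2)(w - 6) / [-28] = -(1/28)w^3 + (5/28)w^2 + (3/7)w - 9/7
L_3(w) = (w + 3)(w - 2)(w - 4) / [72] = (1/72)w^3 - (1/24)w^2 - (5/36)w + 1/3
h(w) = (-59)·L_0 + 1·L_1 + 25·L_2 + 121·L_3
Only the coefficient of w^3 is needed; take it from each L_i and combine:
(-59)·(-1/315) + 1·(1/40) + 25·(-1/28) + 121·(1/72) = 1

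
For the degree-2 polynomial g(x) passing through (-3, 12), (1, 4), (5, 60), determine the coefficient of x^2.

The leading coefficient equals the top divided difference g[-3,1,5].
g[-3,1] = (4 - 12) / (1 - (-3)) = -2
g[1,5] = (60 - 4) / (5 - 1) = 14
g[-3,1,5] = (14 - (-2)) / (5 - (-3)) = 2

2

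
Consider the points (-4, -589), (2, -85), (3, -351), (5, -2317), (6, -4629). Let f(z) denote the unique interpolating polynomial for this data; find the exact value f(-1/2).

Using Newton's divided-difference form:
f[-4,2] = (-85 - (-589)) / (2 - (-4)) = 84
f[2,3] = (-351 - (-85)) / (3 - 2) = -266
f[3,5] = (-2317 - (-351)) / (5 - 3) = -983
f[5,6] = (-4629 - (-2317)) / (6 - 5) = -2312
f[-4,2,3] = (-266 - 84) / (3 - (-4)) = -50
f[2,3,5] = (-983 - (-266)) / (5 - 2) = -239
f[3,5,6] = (-2312 - (-983)) / (6 - 3) = -443
f[-4,2,3,5] = (-239 - (-50)) / (5 - (-4)) = -21
f[2,3,5,6] = (-443 - (-239)) / (6 - 2) = -51
f[-4,2,3,5,6] = (-51 - (-21)) / (6 - (-4)) = -3
f(-1/2) = -589 + 84·(7/2) + (-50)·(7/2)·(-5/2) + (-21)·(7/2)·(-5/2)·(-7/2) + (-3)·(7/2)·(-5/2)·(-7/2)·(-11/2) = 75/16

75/16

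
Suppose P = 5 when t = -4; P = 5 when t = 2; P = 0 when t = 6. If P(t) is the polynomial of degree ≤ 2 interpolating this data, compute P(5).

Evaluate each Lagrange basis at t = 5:
L_0(5) = (3)·(-1)/[(-6)·(-10)] = -1/20
L_1(5) = (9)·(-1)/[(6)·(-4)] = 3/8
L_2(5) = (9)·(3)/[(10)·(4)] = 27/40
Sum: 5·(-1/20) + 5·(3/8) + 0 = 13/8

13/8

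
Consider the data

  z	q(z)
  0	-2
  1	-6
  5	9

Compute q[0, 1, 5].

31/20

q[0,1] = (-6 - (-2)) / (1 - 0) = -4
q[1,5] = (9 - (-6)) / (5 - 1) = 15/4
q[0,1,5] = (15/4 - (-4)) / (5 - 0) = 31/20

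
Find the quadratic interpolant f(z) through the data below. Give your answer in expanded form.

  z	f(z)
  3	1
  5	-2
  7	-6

f(z) = -(1/8)z^2 - (1/2)z + 29/8

Build the Lagrange basis polynomials:
L_0(z) = (z - 5)(z - 7) / [8] = (1/8)z^2 - (3/2)z + 35/8
L_1(z) = (z - 3)(z - 7) / [-4] = -(1/4)z^2 + (5/2)z - 21/4
L_2(z) = (z - 3)(z - 5) / [8] = (1/8)z^2 - z + 15/8
f(z) = 1·L_0 + (-2)·L_1 + (-6)·L_2
  1·L_0(z) = (1/8)z^2 - (3/2)z + 35/8
  (-2)·L_1(z) = (1/2)z^2 - 5z + 21/2
  (-6)·L_2(z) = -(3/4)z^2 + 6z - 45/4
Adding term by term: -(1/8)z^2 - (1/2)z + 29/8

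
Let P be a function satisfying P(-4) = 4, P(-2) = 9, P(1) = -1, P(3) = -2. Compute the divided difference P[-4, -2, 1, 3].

26/105

P[-4,-2] = (9 - 4) / (-2 - (-4)) = 5/2
P[-2,1] = (-1 - 9) / (1 - (-2)) = -10/3
P[1,3] = (-2 - (-1)) / (3 - 1) = -1/2
P[-4,-2,1] = (-10/3 - 5/2) / (1 - (-4)) = -7/6
P[-2,1,3] = (-1/2 - (-10/3)) / (3 - (-2)) = 17/30
P[-4,-2,1,3] = (17/30 - (-7/6)) / (3 - (-4)) = 26/105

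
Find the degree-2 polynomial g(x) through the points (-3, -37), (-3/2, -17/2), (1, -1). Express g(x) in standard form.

g(x) = -4x^2 + x + 2

L_0(x) = (x + 3/2)(x - 1) / [6] = (1/6)x^2 + (1/12)x - 1/4
L_1(x) = (x + 3)(x - 1) / [-15/4] = -(4/15)x^2 - (8/15)x + 4/5
L_2(x) = (x + 3)(x + 3/2) / [10] = (1/10)x^2 + (9/20)x + 9/20
g(x) = (-37)·L_0 + (-17/2)·L_1 + (-1)·L_2
  (-37)·L_0(x) = -(37/6)x^2 - (37/12)x + 37/4
  (-17/2)·L_1(x) = (34/15)x^2 + (68/15)x - 34/5
  (-1)·L_2(x) = -(1/10)x^2 - (9/20)x - 9/20
Adding term by term: -4x^2 + x + 2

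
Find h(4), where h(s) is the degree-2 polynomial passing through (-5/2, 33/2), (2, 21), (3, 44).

Evaluate each Lagrange basis at s = 4:
L_0(4) = (2)·(1)/[(-9/2)·(-11/2)] = 8/99
L_1(4) = (13/2)·(1)/[(9/2)·(-1)] = -13/9
L_2(4) = (13/2)·(2)/[(11/2)·(1)] = 26/11
Sum: 33/2·(8/99) + 21·(-13/9) + 44·(26/11) = 75

75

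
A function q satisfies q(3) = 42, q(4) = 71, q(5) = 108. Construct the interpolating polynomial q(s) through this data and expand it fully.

L_0(s) = (s - 4)(s - 5) / [2] = (1/2)s^2 - (9/2)s + 10
L_1(s) = (s - 3)(s - 5) / [-1] = -s^2 + 8s - 15
L_2(s) = (s - 3)(s - 4) / [2] = (1/2)s^2 - (7/2)s + 6
q(s) = 42·L_0 + 71·L_1 + 108·L_2
  42·L_0(s) = 21s^2 - 189s + 420
  71·L_1(s) = -71s^2 + 568s - 1065
  108·L_2(s) = 54s^2 - 378s + 648
Adding term by term: 4s^2 + s + 3

q(s) = 4s^2 + s + 3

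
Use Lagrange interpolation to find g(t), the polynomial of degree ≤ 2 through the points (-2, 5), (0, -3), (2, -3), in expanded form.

g(t) = t^2 - 2t - 3

L_0(t) = t(t - 2) / [8] = (1/8)t^2 - (1/4)t
L_1(t) = (t + 2)(t - 2) / [-4] = -(1/4)t^2 + 1
L_2(t) = (t + 2)t / [8] = (1/8)t^2 + (1/4)t
g(t) = 5·L_0 + (-3)·L_1 + (-3)·L_2
  5·L_0(t) = (5/8)t^2 - (5/4)t
  (-3)·L_1(t) = (3/4)t^2 - 3
  (-3)·L_2(t) = -(3/8)t^2 - (3/4)t
Adding term by term: t^2 - 2t - 3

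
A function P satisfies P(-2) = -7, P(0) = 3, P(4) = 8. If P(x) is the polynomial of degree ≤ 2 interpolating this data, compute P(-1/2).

Evaluate each Lagrange basis at x = -1/2:
L_0(-1/2) = (-1/2)·(-9/2)/[(-2)·(-6)] = 3/16
L_1(-1/2) = (3/2)·(-9/2)/[(2)·(-4)] = 27/32
L_2(-1/2) = (3/2)·(-1/2)/[(6)·(4)] = -1/32
Sum: (-7)·(3/16) + 3·(27/32) + 8·(-1/32) = 31/32

31/32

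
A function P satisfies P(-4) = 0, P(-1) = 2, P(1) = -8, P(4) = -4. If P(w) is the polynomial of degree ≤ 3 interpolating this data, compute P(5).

48/5

L_0(5) = (6)·(4)·(1)/[(-3)·(-5)·(-8)] = -1/5
L_1(5) = (9)·(4)·(1)/[(3)·(-2)·(-5)] = 6/5
L_2(5) = (9)·(6)·(1)/[(5)·(2)·(-3)] = -9/5
L_3(5) = (9)·(6)·(4)/[(8)·(5)·(3)] = 9/5
Sum: 0 + 2·(6/5) + (-8)·(-9/5) + (-4)·(9/5) = 48/5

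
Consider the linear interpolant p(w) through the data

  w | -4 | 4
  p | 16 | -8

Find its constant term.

4

L_0(w) = (w - 4) / [-8] = -(1/8)w + 1/2
L_1(w) = (w + 4) / [8] = (1/8)w + 1/2
p(w) = 16·L_0 + (-8)·L_1
Only the constant term is needed; take it from each L_i and combine:
16·(1/2) + (-8)·(1/2) = 4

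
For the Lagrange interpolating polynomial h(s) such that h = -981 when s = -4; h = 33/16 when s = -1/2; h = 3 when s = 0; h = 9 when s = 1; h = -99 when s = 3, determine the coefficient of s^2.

Build the Lagrange basis polynomials:
L_0(s) = (s + 1/2)s(s - 1)(s - 3) / [490] = (1/490)s^4 - (1/140)s^3 + (1/490)s^2 + (3/980)s
L_1(s) = (s + 4)s(s - 1)(s - 3) / [-147/16] = -(16/147)s^4 + (208/147)s^2 - (64/49)s
L_2(s) = (s + 4)(s + 1/2)(s - 1)(s - 3) / [6] = (1/6)s^4 + (1/12)s^3 - (13/6)s^2 + (11/12)s + 1
L_3(s) = (s + 4)(s + 1/2)s(s - 3) / [-15] = -(1/15)s^4 - (1/10)s^3 + (23/30)s^2 + (2/5)s
L_4(s) = (s + 4)(s + 1/2)s(s - 1) / [147] = (1/147)s^4 + (1/42)s^3 - (5/294)s^2 - (2/147)s
h(s) = (-981)·L_0 + (33/16)·L_1 + 3·L_2 + 9·L_3 + (-99)·L_4
Only the coefficient of s^2 is needed; take it from each L_i and combine:
(-981)·(1/490) + (33/16)·(208/147) + 3·(-13/6) + 9·(23/30) + (-99)·(-5/294) = 3

3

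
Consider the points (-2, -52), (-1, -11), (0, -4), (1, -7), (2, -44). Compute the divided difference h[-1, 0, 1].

-5

h[-1,0] = (-4 - (-11)) / (0 - (-1)) = 7
h[0,1] = (-7 - (-4)) / (1 - 0) = -3
h[-1,0,1] = (-3 - 7) / (1 - (-1)) = -5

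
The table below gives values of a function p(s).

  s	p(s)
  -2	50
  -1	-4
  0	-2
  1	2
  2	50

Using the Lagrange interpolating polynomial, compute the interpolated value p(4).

Evaluate each Lagrange basis at s = 4:
L_0(4) = (5)·(4)·(3)·(2)/[(-1)·(-2)·(-3)·(-4)] = 5
L_1(4) = (6)·(4)·(3)·(2)/[(1)·(-1)·(-2)·(-3)] = -24
L_2(4) = (6)·(5)·(3)·(2)/[(2)·(1)·(-1)·(-2)] = 45
L_3(4) = (6)·(5)·(4)·(2)/[(3)·(2)·(1)·(-1)] = -40
L_4(4) = (6)·(5)·(4)·(3)/[(4)·(3)·(2)·(1)] = 15
Sum: 50·(5) + (-4)·(-24) + (-2)·(45) + 2·(-40) + 50·(15) = 926

926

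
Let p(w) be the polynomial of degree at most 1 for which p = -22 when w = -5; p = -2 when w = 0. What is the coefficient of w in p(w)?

L_0(w) = w / [-5] = -(1/5)w
L_1(w) = (w + 5) / [5] = (1/5)w + 1
p(w) = (-22)·L_0 + (-2)·L_1
Only the coefficient of w is needed; take it from each L_i and combine:
(-22)·(-1/5) + (-2)·(1/5) = 4

4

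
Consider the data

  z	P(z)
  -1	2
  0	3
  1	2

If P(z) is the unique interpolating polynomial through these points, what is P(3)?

Evaluate each Lagrange basis at z = 3:
L_0(3) = (3)·(2)/[(-1)·(-2)] = 3
L_1(3) = (4)·(2)/[(1)·(-1)] = -8
L_2(3) = (4)·(3)/[(2)·(1)] = 6
Sum: 2·(3) + 3·(-8) + 2·(6) = -6

-6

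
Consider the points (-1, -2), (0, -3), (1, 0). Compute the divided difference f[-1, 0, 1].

2

f[-1,0] = (-3 - (-2)) / (0 - (-1)) = -1
f[0,1] = (0 - (-3)) / (1 - 0) = 3
f[-1,0,1] = (3 - (-1)) / (1 - (-1)) = 2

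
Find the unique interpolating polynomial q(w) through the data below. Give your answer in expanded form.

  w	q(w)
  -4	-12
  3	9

q(w) = 3w

Build the Lagrange basis polynomials:
L_0(w) = (w - 3) / [-7] = -(1/7)w + 3/7
L_1(w) = (w + 4) / [7] = (1/7)w + 4/7
q(w) = (-12)·L_0 + 9·L_1
  (-12)·L_0(w) = (12/7)w - 36/7
  9·L_1(w) = (9/7)w + 36/7
Adding term by term: 3w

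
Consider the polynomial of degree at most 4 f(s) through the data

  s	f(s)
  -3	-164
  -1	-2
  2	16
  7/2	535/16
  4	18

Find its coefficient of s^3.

4

L_0(s) = (s + 1)(s - 2)(s - 7/2)(s - 4) / [455] = (1/455)s^4 - (17/910)s^3 + (3/70)s^2 + (1/455)s - 4/65
L_1(s) = (s + 3)(s - 2)(s - 7/2)(s - 4) / [-135] = -(1/135)s^4 + (13/270)s^3 - (1/270)s^2 - (59/135)s + 28/45
L_2(s) = (s + 3)(s + 1)(s - 7/2)(s - 4) / [45] = (1/45)s^4 - (7/90)s^3 - (13/45)s^2 + (67/90)s + 14/15
L_3(s) = (s + 3)(s + 1)(s - 2)(s - 4) / [-351/16] = -(16/351)s^4 + (32/351)s^3 + (16/27)s^2 - (224/351)s - 128/117
L_4(s) = (s + 3)(s + 1)(s - 2)(s - 7/2) / [35] = (1/35)s^4 - (3/70)s^3 - (12/35)s^2 + (23/70)s + 3/5
f(s) = (-164)·L_0 + (-2)·L_1 + 16·L_2 + (535/16)·L_3 + 18·L_4
Only the coefficient of s^3 is needed; take it from each L_i and combine:
(-164)·(-17/910) + (-2)·(13/270) + 16·(-7/90) + (535/16)·(32/351) + 18·(-3/70) = 4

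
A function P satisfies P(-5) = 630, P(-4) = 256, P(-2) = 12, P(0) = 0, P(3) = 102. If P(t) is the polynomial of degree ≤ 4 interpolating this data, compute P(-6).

Evaluate each Lagrange basis at t = -6:
L_0(-6) = (-2)·(-4)·(-6)·(-9)/[(-1)·(-3)·(-5)·(-8)] = 18/5
L_1(-6) = (-1)·(-4)·(-6)·(-9)/[(1)·(-2)·(-4)·(-7)] = -27/7
L_2(-6) = (-1)·(-2)·(-6)·(-9)/[(3)·(2)·(-2)·(-5)] = 9/5
L_3(-6) = (-1)·(-2)·(-4)·(-9)/[(5)·(4)·(2)·(-3)] = -3/5
L_4(-6) = (-1)·(-2)·(-4)·(-6)/[(8)·(7)·(5)·(3)] = 2/35
Sum: 630·(18/5) + 256·(-27/7) + 12·(9/5) + 0 + 102·(2/35) = 1308

1308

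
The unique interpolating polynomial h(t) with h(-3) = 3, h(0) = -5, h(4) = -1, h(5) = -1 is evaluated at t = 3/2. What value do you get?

-63/16

Evaluate each Lagrange basis at t = 3/2:
L_0(3/2) = (3/2)·(-5/2)·(-7/2)/[(-3)·(-7)·(-8)] = -5/64
L_1(3/2) = (9/2)·(-5/2)·(-7/2)/[(3)·(-4)·(-5)] = 21/32
L_2(3/2) = (9/2)·(3/2)·(-7/2)/[(7)·(4)·(-1)] = 27/32
L_3(3/2) = (9/2)·(3/2)·(-5/2)/[(8)·(5)·(1)] = -27/64
Sum: 3·(-5/64) + (-5)·(21/32) + (-1)·(27/32) + (-1)·(-27/64) = -63/16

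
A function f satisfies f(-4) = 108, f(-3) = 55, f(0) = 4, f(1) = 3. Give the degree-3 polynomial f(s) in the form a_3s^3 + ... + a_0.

Newton's divided differences:
f[-4,-3] = (55 - 108) / (-3 - (-4)) = -53
f[-3,0] = (4 - 55) / (0 - (-3)) = -17
f[0,1] = (3 - 4) / (1 - 0) = -1
f[-4,-3,0] = (-17 - (-53)) / (0 - (-4)) = 9
f[-3,0,1] = (-1 - (-17)) / (1 - (-3)) = 4
f[-4,-3,0,1] = (4 - 9) / (1 - (-4)) = -1
f(s) = 108 + (-53)·(s + 4) + 9·(s + 4)(s + 3) + (-1)·(s + 4)(s + 3)s
Expanding: f(s) = -s^3 + 2s^2 - 2s + 4

f(s) = -s^3 + 2s^2 - 2s + 4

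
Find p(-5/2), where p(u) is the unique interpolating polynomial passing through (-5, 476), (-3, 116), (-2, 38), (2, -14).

Evaluate each Lagrange basis at u = -5/2:
L_0(-5/2) = (1/2)·(-1/2)·(-9/2)/[(-2)·(-3)·(-7)] = -3/112
L_1(-5/2) = (5/2)·(-1/2)·(-9/2)/[(2)·(-1)·(-5)] = 9/16
L_2(-5/2) = (5/2)·(1/2)·(-9/2)/[(3)·(1)·(-4)] = 15/32
L_3(-5/2) = (5/2)·(1/2)·(-1/2)/[(7)·(5)·(4)] = -1/224
Sum: 476·(-3/112) + 116·(9/16) + 38·(15/32) + (-14)·(-1/224) = 563/8

563/8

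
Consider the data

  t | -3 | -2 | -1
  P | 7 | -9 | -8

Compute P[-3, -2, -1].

17/2

P[-3,-2] = (-9 - 7) / (-2 - (-3)) = -16
P[-2,-1] = (-8 - (-9)) / (-1 - (-2)) = 1
P[-3,-2,-1] = (1 - (-16)) / (-1 - (-3)) = 17/2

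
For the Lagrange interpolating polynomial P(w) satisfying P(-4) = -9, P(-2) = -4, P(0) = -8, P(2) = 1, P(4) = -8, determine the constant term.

Build the Lagrange basis polynomials:
L_0(w) = (w + 2)w(w - 2)(w - 4) / [384] = (1/384)w^4 - (1/96)w^3 - (1/96)w^2 + (1/24)w
L_1(w) = (w + 4)w(w - 2)(w - 4) / [-96] = -(1/96)w^4 + (1/48)w^3 + (1/6)w^2 - (1/3)w
L_2(w) = (w + 4)(w + 2)(w - 2)(w - 4) / [64] = (1/64)w^4 - (5/16)w^2 + 1
L_3(w) = (w + 4)(w + 2)w(w - 4) / [-96] = -(1/96)w^4 - (1/48)w^3 + (1/6)w^2 + (1/3)w
L_4(w) = (w + 4)(w + 2)w(w - 2) / [384] = (1/384)w^4 + (1/96)w^3 - (1/96)w^2 - (1/24)w
P(w) = (-9)·L_0 + (-4)·L_1 + (-8)·L_2 + 1·L_3 + (-8)·L_4
Only the constant term is needed; take it from each L_i and combine:
(-9)·(0) + (-4)·(0) + (-8)·(1) + 1·(0) + (-8)·(0) = -8

-8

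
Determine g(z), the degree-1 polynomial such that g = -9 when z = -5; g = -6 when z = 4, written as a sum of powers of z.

Build the Lagrange basis polynomials:
L_0(z) = (z - 4) / [-9] = -(1/9)z + 4/9
L_1(z) = (z + 5) / [9] = (1/9)z + 5/9
g(z) = (-9)·L_0 + (-6)·L_1
  (-9)·L_0(z) = z - 4
  (-6)·L_1(z) = -(2/3)z - 10/3
Adding term by term: (1/3)z - 22/3

g(z) = (1/3)z - 22/3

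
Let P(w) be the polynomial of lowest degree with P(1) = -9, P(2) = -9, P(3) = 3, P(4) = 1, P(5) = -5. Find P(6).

Evaluate each Lagrange basis at w = 6:
L_0(6) = (4)·(3)·(2)·(1)/[(-1)·(-2)·(-3)·(-4)] = 1
L_1(6) = (5)·(3)·(2)·(1)/[(1)·(-1)·(-2)·(-3)] = -5
L_2(6) = (5)·(4)·(2)·(1)/[(2)·(1)·(-1)·(-2)] = 10
L_3(6) = (5)·(4)·(3)·(1)/[(3)·(2)·(1)·(-1)] = -10
L_4(6) = (5)·(4)·(3)·(2)/[(4)·(3)·(2)·(1)] = 5
Sum: (-9)·(1) + (-9)·(-5) + 3·(10) + 1·(-10) + (-5)·(5) = 31

31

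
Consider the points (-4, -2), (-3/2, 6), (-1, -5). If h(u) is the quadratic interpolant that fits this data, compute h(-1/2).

Evaluate each Lagrange basis at u = -1/2:
L_0(-1/2) = (1)·(1/2)/[(-5/2)·(-3)] = 1/15
L_1(-1/2) = (7/2)·(1/2)/[(5/2)·(-1/2)] = -7/5
L_2(-1/2) = (7/2)·(1)/[(3)·(1/2)] = 7/3
Sum: (-2)·(1/15) + 6·(-7/5) + (-5)·(7/3) = -101/5

-101/5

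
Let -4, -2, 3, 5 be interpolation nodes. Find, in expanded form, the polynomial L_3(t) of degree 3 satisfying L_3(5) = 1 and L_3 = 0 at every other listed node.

L_3(t) = (1/126)t^3 + (1/42)t^2 - (5/63)t - 4/21

L_3(t) = (t + 4)(t + 2)(t - 3) / [(9)·(7)·(2)]
       = (t^3 + 3t^2 - 10t - 24) / (126)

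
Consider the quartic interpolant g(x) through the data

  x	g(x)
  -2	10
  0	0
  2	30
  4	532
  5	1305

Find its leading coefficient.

2

Build the Lagrange basis polynomials:
L_0(x) = x(x - 2)(x - 4)(x - 5) / [336] = (1/336)x^4 - (11/336)x^3 + (19/168)x^2 - (5/42)x
L_1(x) = (x + 2)(x - 2)(x - 4)(x - 5) / [-80] = -(1/80)x^4 + (9/80)x^3 - (1/5)x^2 - (9/20)x + 1
L_2(x) = (x + 2)x(x - 4)(x - 5) / [48] = (1/48)x^4 - (7/48)x^3 + (1/24)x^2 + (5/6)x
L_3(x) = (x + 2)x(x - 2)(x - 5) / [-48] = -(1/48)x^4 + (5/48)x^3 + (1/12)x^2 - (5/12)x
L_4(x) = (x + 2)x(x - 2)(x - 4) / [105] = (1/105)x^4 - (4/105)x^3 - (4/105)x^2 + (16/105)x
g(x) = 10·L_0 + 0·L_1 + 30·L_2 + 532·L_3 + 1305·L_4
Only the coefficient of x^4 is needed; take it from each L_i and combine:
10·(1/336) + 0·(-1/80) + 30·(1/48) + 532·(-1/48) + 1305·(1/105) = 2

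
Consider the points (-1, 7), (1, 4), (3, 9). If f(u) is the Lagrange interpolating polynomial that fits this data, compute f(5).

22

Evaluate each Lagrange basis at u = 5:
L_0(5) = (4)·(2)/[(-2)·(-4)] = 1
L_1(5) = (6)·(2)/[(2)·(-2)] = -3
L_2(5) = (6)·(4)/[(4)·(2)] = 3
Sum: 7·(1) + 4·(-3) + 9·(3) = 22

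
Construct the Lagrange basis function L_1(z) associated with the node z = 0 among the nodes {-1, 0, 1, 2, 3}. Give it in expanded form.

L_1(z) = (z + 1)(z - 1)(z - 2)(z - 3) / [(1)·(-1)·(-2)·(-3)]
       = (z^4 - 5z^3 + 5z^2 + 5z - 6) / (-6)

L_1(z) = -(1/6)z^4 + (5/6)z^3 - (5/6)z^2 - (5/6)z + 1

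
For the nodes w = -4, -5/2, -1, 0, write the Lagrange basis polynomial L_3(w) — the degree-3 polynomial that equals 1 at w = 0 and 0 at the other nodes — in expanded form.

L_3(w) = (w + 4)(w + 5/2)(w + 1) / [(4)·(5/2)·(1)]
       = (w^3 + (15/2)w^2 + (33/2)w + 10) / (10)

L_3(w) = (1/10)w^3 + (3/4)w^2 + (33/20)w + 1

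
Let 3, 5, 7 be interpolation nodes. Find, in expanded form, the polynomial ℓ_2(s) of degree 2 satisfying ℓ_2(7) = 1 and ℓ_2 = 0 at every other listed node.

ℓ_2(s) = (1/8)s^2 - s + 15/8

ℓ_2(s) = (s - 3)(s - 5) / [(4)·(2)]
       = (s^2 - 8s + 15) / (8)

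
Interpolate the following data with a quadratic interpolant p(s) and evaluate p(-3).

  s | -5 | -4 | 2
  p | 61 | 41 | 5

25

L_0(-3) = (1)·(-5)/[(-1)·(-7)] = -5/7
L_1(-3) = (2)·(-5)/[(1)·(-6)] = 5/3
L_2(-3) = (2)·(1)/[(7)·(6)] = 1/21
Sum: 61·(-5/7) + 41·(5/3) + 5·(1/21) = 25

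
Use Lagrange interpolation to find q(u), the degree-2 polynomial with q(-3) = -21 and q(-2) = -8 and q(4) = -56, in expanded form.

L_0(u) = (u + 2)(u - 4) / [7] = (1/7)u^2 - (2/7)u - 8/7
L_1(u) = (u + 3)(u - 4) / [-6] = -(1/6)u^2 + (1/6)u + 2
L_2(u) = (u + 3)(u + 2) / [42] = (1/42)u^2 + (5/42)u + 1/7
q(u) = (-21)·L_0 + (-8)·L_1 + (-56)·L_2
  (-21)·L_0(u) = -3u^2 + 6u + 24
  (-8)·L_1(u) = (4/3)u^2 - (4/3)u - 16
  (-56)·L_2(u) = -(4/3)u^2 - (20/3)u - 8
Adding term by term: -3u^2 - 2u

q(u) = -3u^2 - 2u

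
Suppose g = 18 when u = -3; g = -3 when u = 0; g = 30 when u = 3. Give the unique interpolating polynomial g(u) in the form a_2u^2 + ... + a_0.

Build the Lagrange basis polynomials:
L_0(u) = u(u - 3) / [18] = (1/18)u^2 - (1/6)u
L_1(u) = (u + 3)(u - 3) / [-9] = -(1/9)u^2 + 1
L_2(u) = (u + 3)u / [18] = (1/18)u^2 + (1/6)u
g(u) = 18·L_0 + (-3)·L_1 + 30·L_2
  18·L_0(u) = u^2 - 3u
  (-3)·L_1(u) = (1/3)u^2 - 3
  30·L_2(u) = (5/3)u^2 + 5u
Adding term by term: 3u^2 + 2u - 3

g(u) = 3u^2 + 2u - 3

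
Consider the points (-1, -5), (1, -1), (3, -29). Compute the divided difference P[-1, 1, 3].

-4

P[-1,1] = (-1 - (-5)) / (1 - (-1)) = 2
P[1,3] = (-29 - (-1)) / (3 - 1) = -14
P[-1,1,3] = (-14 - 2) / (3 - (-1)) = -4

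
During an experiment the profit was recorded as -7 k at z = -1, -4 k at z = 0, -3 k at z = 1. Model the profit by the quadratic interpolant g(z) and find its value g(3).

Evaluate each Lagrange basis at z = 3:
L_0(3) = (3)·(2)/[(-1)·(-2)] = 3
L_1(3) = (4)·(2)/[(1)·(-1)] = -8
L_2(3) = (4)·(3)/[(2)·(1)] = 6
Sum: (-7)·(3) + (-4)·(-8) + (-3)·(6) = -7

-7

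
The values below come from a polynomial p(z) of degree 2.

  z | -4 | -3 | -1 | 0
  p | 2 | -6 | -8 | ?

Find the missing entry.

The 3 known values determine p uniquely (degree ≤ 2).
Evaluate each Lagrange basis at z = 0:
L_0(0) = (3)·(1)/[(-1)·(-3)] = 1
L_1(0) = (4)·(1)/[(1)·(-2)] = -2
L_2(0) = (4)·(3)/[(3)·(2)] = 2
Sum: 2·(1) + (-6)·(-2) + (-8)·(2) = -2

-2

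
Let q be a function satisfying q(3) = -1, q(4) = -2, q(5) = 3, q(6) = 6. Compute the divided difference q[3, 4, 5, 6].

-4/3

q[3,4] = (-2 - (-1)) / (4 - 3) = -1
q[4,5] = (3 - (-2)) / (5 - 4) = 5
q[5,6] = (6 - 3) / (6 - 5) = 3
q[3,4,5] = (5 - (-1)) / (5 - 3) = 3
q[4,5,6] = (3 - 5) / (6 - 4) = -1
q[3,4,5,6] = (-1 - 3) / (6 - 3) = -4/3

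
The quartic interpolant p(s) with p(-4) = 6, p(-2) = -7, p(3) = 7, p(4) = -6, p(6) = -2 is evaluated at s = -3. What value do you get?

Evaluate each Lagrange basis at s = -3:
L_0(-3) = (-1)·(-6)·(-7)·(-9)/[(-2)·(-7)·(-8)·(-10)] = 27/80
L_1(-3) = (1)·(-6)·(-7)·(-9)/[(2)·(-5)·(-6)·(-8)] = 63/80
L_2(-3) = (1)·(-1)·(-7)·(-9)/[(7)·(5)·(-1)·(-3)] = -3/5
L_3(-3) = (1)·(-1)·(-6)·(-9)/[(8)·(6)·(1)·(-2)] = 9/16
L_4(-3) = (1)·(-1)·(-6)·(-7)/[(10)·(8)·(3)·(2)] = -7/80
Sum: 6·(27/80) + (-7)·(63/80) + 7·(-3/5) + (-6)·(9/16) + (-2)·(-7/80) = -871/80

-871/80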